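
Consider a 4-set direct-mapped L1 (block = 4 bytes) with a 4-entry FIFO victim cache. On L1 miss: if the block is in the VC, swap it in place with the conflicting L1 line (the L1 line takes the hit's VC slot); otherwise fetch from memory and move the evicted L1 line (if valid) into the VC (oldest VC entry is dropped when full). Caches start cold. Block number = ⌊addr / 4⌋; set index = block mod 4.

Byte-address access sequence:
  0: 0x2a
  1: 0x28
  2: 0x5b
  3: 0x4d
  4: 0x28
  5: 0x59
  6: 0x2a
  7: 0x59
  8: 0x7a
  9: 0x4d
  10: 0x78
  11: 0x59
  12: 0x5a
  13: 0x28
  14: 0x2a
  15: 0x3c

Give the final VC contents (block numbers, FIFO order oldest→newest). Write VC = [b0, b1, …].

#0 0x2a→b10/s2 MISS; vc=[]
#1 0x28→b10/s2 L1-HIT; vc=[]
#2 0x5b→b22/s2 MISS; vc=[10]
#3 0x4d→b19/s3 MISS; vc=[10]
#4 0x28→b10/s2 VC-HIT; vc=[22]
#5 0x59→b22/s2 VC-HIT; vc=[10]
#6 0x2a→b10/s2 VC-HIT; vc=[22]
#7 0x59→b22/s2 VC-HIT; vc=[10]
#8 0x7a→b30/s2 MISS; vc=[10,22]
#9 0x4d→b19/s3 L1-HIT; vc=[10,22]
#10 0x78→b30/s2 L1-HIT; vc=[10,22]
#11 0x59→b22/s2 VC-HIT; vc=[10,30]
#12 0x5a→b22/s2 L1-HIT; vc=[10,30]
#13 0x28→b10/s2 VC-HIT; vc=[22,30]
#14 0x2a→b10/s2 L1-HIT; vc=[22,30]
#15 0x3c→b15/s3 MISS; vc=[22,30,19]

VC = [22, 30, 19]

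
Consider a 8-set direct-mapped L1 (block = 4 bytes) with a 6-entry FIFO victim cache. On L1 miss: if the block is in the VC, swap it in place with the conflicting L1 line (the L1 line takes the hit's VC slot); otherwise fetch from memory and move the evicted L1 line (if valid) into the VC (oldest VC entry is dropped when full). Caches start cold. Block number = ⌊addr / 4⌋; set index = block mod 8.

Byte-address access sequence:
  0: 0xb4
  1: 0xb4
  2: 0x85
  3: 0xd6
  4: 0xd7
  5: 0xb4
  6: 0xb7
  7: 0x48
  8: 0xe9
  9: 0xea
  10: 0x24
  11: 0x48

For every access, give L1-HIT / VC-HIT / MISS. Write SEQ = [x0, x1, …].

SEQ = [MISS, L1-HIT, MISS, MISS, L1-HIT, VC-HIT, L1-HIT, MISS, MISS, L1-HIT, MISS, VC-HIT]

0: 0xb4 (blk 45, set 5) → MISS  vc=[]
1: 0xb4 (blk 45, set 5) → L1-HIT  vc=[]
2: 0x85 (blk 33, set 1) → MISS  vc=[]
3: 0xd6 (blk 53, set 5) → MISS  vc=[45]
4: 0xd7 (blk 53, set 5) → L1-HIT  vc=[45]
5: 0xb4 (blk 45, set 5) → VC-HIT  vc=[53]
6: 0xb7 (blk 45, set 5) → L1-HIT  vc=[53]
7: 0x48 (blk 18, set 2) → MISS  vc=[53]
8: 0xe9 (blk 58, set 2) → MISS  vc=[53, 18]
9: 0xea (blk 58, set 2) → L1-HIT  vc=[53, 18]
10: 0x24 (blk 9, set 1) → MISS  vc=[53, 18, 33]
11: 0x48 (blk 18, set 2) → VC-HIT  vc=[53, 58, 33]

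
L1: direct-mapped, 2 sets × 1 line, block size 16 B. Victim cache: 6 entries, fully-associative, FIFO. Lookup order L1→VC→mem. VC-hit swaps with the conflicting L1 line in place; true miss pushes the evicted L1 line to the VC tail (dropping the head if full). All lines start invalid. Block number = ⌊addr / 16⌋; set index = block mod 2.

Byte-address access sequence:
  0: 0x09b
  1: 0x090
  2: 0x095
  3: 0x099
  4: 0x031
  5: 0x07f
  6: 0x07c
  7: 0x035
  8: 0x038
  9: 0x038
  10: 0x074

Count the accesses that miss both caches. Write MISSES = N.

MISSES = 3

  [0] addr=0x9b blk=9 s=1: MISS | VC []
  [1] addr=0x90 blk=9 s=1: L1-HIT | VC []
  [2] addr=0x95 blk=9 s=1: L1-HIT | VC []
  [3] addr=0x99 blk=9 s=1: L1-HIT | VC []
  [4] addr=0x31 blk=3 s=1: MISS | VC [9]
  [5] addr=0x7f blk=7 s=1: MISS | VC [9, 3]
  [6] addr=0x7c blk=7 s=1: L1-HIT | VC [9, 3]
  [7] addr=0x35 blk=3 s=1: VC-HIT | VC [9, 7]
  [8] addr=0x38 blk=3 s=1: L1-HIT | VC [9, 7]
  [9] addr=0x38 blk=3 s=1: L1-HIT | VC [9, 7]
  [10] addr=0x74 blk=7 s=1: VC-HIT | VC [9, 3]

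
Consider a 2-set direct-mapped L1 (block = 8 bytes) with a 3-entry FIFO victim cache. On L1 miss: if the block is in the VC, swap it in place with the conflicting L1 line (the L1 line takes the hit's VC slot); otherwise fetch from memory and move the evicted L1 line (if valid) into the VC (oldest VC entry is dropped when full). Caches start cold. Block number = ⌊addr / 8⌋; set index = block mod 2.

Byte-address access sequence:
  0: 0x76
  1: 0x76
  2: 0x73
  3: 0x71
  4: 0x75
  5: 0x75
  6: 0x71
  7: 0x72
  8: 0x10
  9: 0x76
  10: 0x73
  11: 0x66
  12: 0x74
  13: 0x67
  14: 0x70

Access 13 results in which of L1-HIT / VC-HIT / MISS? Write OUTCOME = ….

OUTCOME = VC-HIT

  [0] addr=0x76 blk=14 s=0: MISS | VC []
  [1] addr=0x76 blk=14 s=0: L1-HIT | VC []
  [2] addr=0x73 blk=14 s=0: L1-HIT | VC []
  [3] addr=0x71 blk=14 s=0: L1-HIT | VC []
  [4] addr=0x75 blk=14 s=0: L1-HIT | VC []
  [5] addr=0x75 blk=14 s=0: L1-HIT | VC []
  [6] addr=0x71 blk=14 s=0: L1-HIT | VC []
  [7] addr=0x72 blk=14 s=0: L1-HIT | VC []
  [8] addr=0x10 blk=2 s=0: MISS | VC [14]
  [9] addr=0x76 blk=14 s=0: VC-HIT | VC [2]
  [10] addr=0x73 blk=14 s=0: L1-HIT | VC [2]
  [11] addr=0x66 blk=12 s=0: MISS | VC [2, 14]
  [12] addr=0x74 blk=14 s=0: VC-HIT | VC [2, 12]
  [13] addr=0x67 blk=12 s=0: VC-HIT | VC [2, 14]
  [14] addr=0x70 blk=14 s=0: VC-HIT | VC [2, 12]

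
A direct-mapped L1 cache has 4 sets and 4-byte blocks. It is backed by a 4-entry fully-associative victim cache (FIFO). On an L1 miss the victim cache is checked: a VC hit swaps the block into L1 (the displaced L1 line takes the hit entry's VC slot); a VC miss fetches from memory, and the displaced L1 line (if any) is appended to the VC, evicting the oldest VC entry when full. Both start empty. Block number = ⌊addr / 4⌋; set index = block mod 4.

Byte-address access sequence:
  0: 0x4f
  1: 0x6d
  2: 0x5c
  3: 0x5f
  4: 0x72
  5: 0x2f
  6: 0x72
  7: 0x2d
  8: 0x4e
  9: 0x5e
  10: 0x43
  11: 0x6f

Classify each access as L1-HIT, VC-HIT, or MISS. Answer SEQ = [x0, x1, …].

SEQ = [MISS, MISS, MISS, L1-HIT, MISS, MISS, L1-HIT, L1-HIT, VC-HIT, VC-HIT, MISS, VC-HIT]

0: 0x4f (blk 19, set 3) → MISS  vc=[]
1: 0x6d (blk 27, set 3) → MISS  vc=[19]
2: 0x5c (blk 23, set 3) → MISS  vc=[19, 27]
3: 0x5f (blk 23, set 3) → L1-HIT  vc=[19, 27]
4: 0x72 (blk 28, set 0) → MISS  vc=[19, 27]
5: 0x2f (blk 11, set 3) → MISS  vc=[19, 27, 23]
6: 0x72 (blk 28, set 0) → L1-HIT  vc=[19, 27, 23]
7: 0x2d (blk 11, set 3) → L1-HIT  vc=[19, 27, 23]
8: 0x4e (blk 19, set 3) → VC-HIT  vc=[11, 27, 23]
9: 0x5e (blk 23, set 3) → VC-HIT  vc=[11, 27, 19]
10: 0x43 (blk 16, set 0) → MISS  vc=[11, 27, 19, 28]
11: 0x6f (blk 27, set 3) → VC-HIT  vc=[11, 23, 19, 28]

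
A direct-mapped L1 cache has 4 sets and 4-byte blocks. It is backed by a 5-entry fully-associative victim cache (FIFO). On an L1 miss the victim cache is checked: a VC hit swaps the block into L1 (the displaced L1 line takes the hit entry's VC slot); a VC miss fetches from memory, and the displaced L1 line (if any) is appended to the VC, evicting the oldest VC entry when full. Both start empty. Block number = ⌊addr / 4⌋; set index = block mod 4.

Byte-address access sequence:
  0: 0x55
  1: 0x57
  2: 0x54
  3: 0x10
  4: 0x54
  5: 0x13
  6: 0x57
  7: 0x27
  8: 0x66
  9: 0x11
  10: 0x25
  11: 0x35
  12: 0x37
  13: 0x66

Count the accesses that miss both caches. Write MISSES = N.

MISSES = 5

#0 0x55→b21/s1 MISS; vc=[]
#1 0x57→b21/s1 L1-HIT; vc=[]
#2 0x54→b21/s1 L1-HIT; vc=[]
#3 0x10→b4/s0 MISS; vc=[]
#4 0x54→b21/s1 L1-HIT; vc=[]
#5 0x13→b4/s0 L1-HIT; vc=[]
#6 0x57→b21/s1 L1-HIT; vc=[]
#7 0x27→b9/s1 MISS; vc=[21]
#8 0x66→b25/s1 MISS; vc=[21,9]
#9 0x11→b4/s0 L1-HIT; vc=[21,9]
#10 0x25→b9/s1 VC-HIT; vc=[21,25]
#11 0x35→b13/s1 MISS; vc=[21,25,9]
#12 0x37→b13/s1 L1-HIT; vc=[21,25,9]
#13 0x66→b25/s1 VC-HIT; vc=[21,13,9]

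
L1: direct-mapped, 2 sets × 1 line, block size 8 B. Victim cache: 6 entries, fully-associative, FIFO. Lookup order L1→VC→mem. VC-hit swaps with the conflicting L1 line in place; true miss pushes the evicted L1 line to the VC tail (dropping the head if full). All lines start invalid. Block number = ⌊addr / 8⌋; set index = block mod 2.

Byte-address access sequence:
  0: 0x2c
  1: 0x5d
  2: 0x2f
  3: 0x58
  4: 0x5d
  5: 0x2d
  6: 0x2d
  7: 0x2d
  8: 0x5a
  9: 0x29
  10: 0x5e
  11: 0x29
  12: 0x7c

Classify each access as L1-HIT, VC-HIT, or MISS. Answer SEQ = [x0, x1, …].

#0 0x2c→b5/s1 MISS; vc=[]
#1 0x5d→b11/s1 MISS; vc=[5]
#2 0x2f→b5/s1 VC-HIT; vc=[11]
#3 0x58→b11/s1 VC-HIT; vc=[5]
#4 0x5d→b11/s1 L1-HIT; vc=[5]
#5 0x2d→b5/s1 VC-HIT; vc=[11]
#6 0x2d→b5/s1 L1-HIT; vc=[11]
#7 0x2d→b5/s1 L1-HIT; vc=[11]
#8 0x5a→b11/s1 VC-HIT; vc=[5]
#9 0x29→b5/s1 VC-HIT; vc=[11]
#10 0x5e→b11/s1 VC-HIT; vc=[5]
#11 0x29→b5/s1 VC-HIT; vc=[11]
#12 0x7c→b15/s1 MISS; vc=[11,5]

SEQ = [MISS, MISS, VC-HIT, VC-HIT, L1-HIT, VC-HIT, L1-HIT, L1-HIT, VC-HIT, VC-HIT, VC-HIT, VC-HIT, MISS]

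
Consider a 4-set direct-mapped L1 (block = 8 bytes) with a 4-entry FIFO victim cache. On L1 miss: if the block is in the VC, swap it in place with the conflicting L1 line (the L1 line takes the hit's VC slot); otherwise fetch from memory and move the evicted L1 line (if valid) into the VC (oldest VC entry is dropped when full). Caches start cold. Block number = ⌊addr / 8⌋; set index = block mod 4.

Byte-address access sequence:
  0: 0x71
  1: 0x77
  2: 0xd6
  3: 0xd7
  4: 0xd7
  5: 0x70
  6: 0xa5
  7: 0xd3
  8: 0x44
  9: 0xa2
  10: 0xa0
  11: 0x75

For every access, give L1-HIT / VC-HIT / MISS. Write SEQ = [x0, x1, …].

SEQ = [MISS, L1-HIT, MISS, L1-HIT, L1-HIT, VC-HIT, MISS, VC-HIT, MISS, VC-HIT, L1-HIT, VC-HIT]

  [0] addr=0x71 blk=14 s=2: MISS | VC []
  [1] addr=0x77 blk=14 s=2: L1-HIT | VC []
  [2] addr=0xd6 blk=26 s=2: MISS | VC [14]
  [3] addr=0xd7 blk=26 s=2: L1-HIT | VC [14]
  [4] addr=0xd7 blk=26 s=2: L1-HIT | VC [14]
  [5] addr=0x70 blk=14 s=2: VC-HIT | VC [26]
  [6] addr=0xa5 blk=20 s=0: MISS | VC [26]
  [7] addr=0xd3 blk=26 s=2: VC-HIT | VC [14]
  [8] addr=0x44 blk=8 s=0: MISS | VC [14, 20]
  [9] addr=0xa2 blk=20 s=0: VC-HIT | VC [14, 8]
  [10] addr=0xa0 blk=20 s=0: L1-HIT | VC [14, 8]
  [11] addr=0x75 blk=14 s=2: VC-HIT | VC [26, 8]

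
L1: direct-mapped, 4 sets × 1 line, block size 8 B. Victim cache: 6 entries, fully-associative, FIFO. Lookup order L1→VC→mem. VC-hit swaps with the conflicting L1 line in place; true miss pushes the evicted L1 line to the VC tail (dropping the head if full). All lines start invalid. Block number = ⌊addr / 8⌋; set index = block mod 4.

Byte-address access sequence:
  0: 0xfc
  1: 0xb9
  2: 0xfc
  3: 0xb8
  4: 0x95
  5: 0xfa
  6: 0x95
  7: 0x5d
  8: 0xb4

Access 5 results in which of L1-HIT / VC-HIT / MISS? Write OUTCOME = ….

OUTCOME = VC-HIT

  [0] addr=0xfc blk=31 s=3: MISS | VC []
  [1] addr=0xb9 blk=23 s=3: MISS | VC [31]
  [2] addr=0xfc blk=31 s=3: VC-HIT | VC [23]
  [3] addr=0xb8 blk=23 s=3: VC-HIT | VC [31]
  [4] addr=0x95 blk=18 s=2: MISS | VC [31]
  [5] addr=0xfa blk=31 s=3: VC-HIT | VC [23]
  [6] addr=0x95 blk=18 s=2: L1-HIT | VC [23]
  [7] addr=0x5d blk=11 s=3: MISS | VC [23, 31]
  [8] addr=0xb4 blk=22 s=2: MISS | VC [23, 31, 18]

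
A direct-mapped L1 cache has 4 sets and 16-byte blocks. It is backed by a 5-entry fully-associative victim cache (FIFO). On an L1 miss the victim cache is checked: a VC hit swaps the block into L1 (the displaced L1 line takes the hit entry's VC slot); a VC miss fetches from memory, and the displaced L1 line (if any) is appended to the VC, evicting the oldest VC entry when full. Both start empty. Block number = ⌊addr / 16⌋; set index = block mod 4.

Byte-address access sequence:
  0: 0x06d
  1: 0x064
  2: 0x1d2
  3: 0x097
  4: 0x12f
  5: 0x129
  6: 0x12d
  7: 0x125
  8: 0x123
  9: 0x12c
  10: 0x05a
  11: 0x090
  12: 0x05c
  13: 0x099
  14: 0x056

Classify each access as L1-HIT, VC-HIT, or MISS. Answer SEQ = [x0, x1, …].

0: 0x6d (blk 6, set 2) → MISS  vc=[]
1: 0x64 (blk 6, set 2) → L1-HIT  vc=[]
2: 0x1d2 (blk 29, set 1) → MISS  vc=[]
3: 0x97 (blk 9, set 1) → MISS  vc=[29]
4: 0x12f (blk 18, set 2) → MISS  vc=[29, 6]
5: 0x129 (blk 18, set 2) → L1-HIT  vc=[29, 6]
6: 0x12d (blk 18, set 2) → L1-HIT  vc=[29, 6]
7: 0x125 (blk 18, set 2) → L1-HIT  vc=[29, 6]
8: 0x123 (blk 18, set 2) → L1-HIT  vc=[29, 6]
9: 0x12c (blk 18, set 2) → L1-HIT  vc=[29, 6]
10: 0x5a (blk 5, set 1) → MISS  vc=[29, 6, 9]
11: 0x90 (blk 9, set 1) → VC-HIT  vc=[29, 6, 5]
12: 0x5c (blk 5, set 1) → VC-HIT  vc=[29, 6, 9]
13: 0x99 (blk 9, set 1) → VC-HIT  vc=[29, 6, 5]
14: 0x56 (blk 5, set 1) → VC-HIT  vc=[29, 6, 9]

SEQ = [MISS, L1-HIT, MISS, MISS, MISS, L1-HIT, L1-HIT, L1-HIT, L1-HIT, L1-HIT, MISS, VC-HIT, VC-HIT, VC-HIT, VC-HIT]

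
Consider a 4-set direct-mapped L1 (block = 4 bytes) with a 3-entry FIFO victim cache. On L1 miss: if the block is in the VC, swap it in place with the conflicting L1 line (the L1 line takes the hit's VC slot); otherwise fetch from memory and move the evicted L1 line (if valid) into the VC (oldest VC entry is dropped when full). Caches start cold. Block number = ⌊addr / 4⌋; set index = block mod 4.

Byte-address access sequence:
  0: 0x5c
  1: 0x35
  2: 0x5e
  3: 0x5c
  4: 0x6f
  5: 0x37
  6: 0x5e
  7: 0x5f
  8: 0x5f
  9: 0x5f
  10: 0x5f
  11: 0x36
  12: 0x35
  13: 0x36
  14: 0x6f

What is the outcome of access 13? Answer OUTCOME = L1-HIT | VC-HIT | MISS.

  [0] addr=0x5c blk=23 s=3: MISS | VC []
  [1] addr=0x35 blk=13 s=1: MISS | VC []
  [2] addr=0x5e blk=23 s=3: L1-HIT | VC []
  [3] addr=0x5c blk=23 s=3: L1-HIT | VC []
  [4] addr=0x6f blk=27 s=3: MISS | VC [23]
  [5] addr=0x37 blk=13 s=1: L1-HIT | VC [23]
  [6] addr=0x5e blk=23 s=3: VC-HIT | VC [27]
  [7] addr=0x5f blk=23 s=3: L1-HIT | VC [27]
  [8] addr=0x5f blk=23 s=3: L1-HIT | VC [27]
  [9] addr=0x5f blk=23 s=3: L1-HIT | VC [27]
  [10] addr=0x5f blk=23 s=3: L1-HIT | VC [27]
  [11] addr=0x36 blk=13 s=1: L1-HIT | VC [27]
  [12] addr=0x35 blk=13 s=1: L1-HIT | VC [27]
  [13] addr=0x36 blk=13 s=1: L1-HIT | VC [27]
  [14] addr=0x6f blk=27 s=3: VC-HIT | VC [23]

OUTCOME = L1-HIT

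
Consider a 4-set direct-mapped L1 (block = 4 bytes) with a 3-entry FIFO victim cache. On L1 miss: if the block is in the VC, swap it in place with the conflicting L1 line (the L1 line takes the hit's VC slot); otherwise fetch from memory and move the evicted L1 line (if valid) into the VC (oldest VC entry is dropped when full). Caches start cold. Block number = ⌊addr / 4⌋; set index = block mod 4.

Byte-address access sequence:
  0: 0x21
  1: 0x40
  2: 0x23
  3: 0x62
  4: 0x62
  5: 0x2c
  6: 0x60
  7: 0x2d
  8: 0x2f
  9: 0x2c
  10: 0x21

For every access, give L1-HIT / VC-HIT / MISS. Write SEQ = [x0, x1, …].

SEQ = [MISS, MISS, VC-HIT, MISS, L1-HIT, MISS, L1-HIT, L1-HIT, L1-HIT, L1-HIT, VC-HIT]

0: 0x21 (blk 8, set 0) → MISS  vc=[]
1: 0x40 (blk 16, set 0) → MISS  vc=[8]
2: 0x23 (blk 8, set 0) → VC-HIT  vc=[16]
3: 0x62 (blk 24, set 0) → MISS  vc=[16, 8]
4: 0x62 (blk 24, set 0) → L1-HIT  vc=[16, 8]
5: 0x2c (blk 11, set 3) → MISS  vc=[16, 8]
6: 0x60 (blk 24, set 0) → L1-HIT  vc=[16, 8]
7: 0x2d (blk 11, set 3) → L1-HIT  vc=[16, 8]
8: 0x2f (blk 11, set 3) → L1-HIT  vc=[16, 8]
9: 0x2c (blk 11, set 3) → L1-HIT  vc=[16, 8]
10: 0x21 (blk 8, set 0) → VC-HIT  vc=[16, 24]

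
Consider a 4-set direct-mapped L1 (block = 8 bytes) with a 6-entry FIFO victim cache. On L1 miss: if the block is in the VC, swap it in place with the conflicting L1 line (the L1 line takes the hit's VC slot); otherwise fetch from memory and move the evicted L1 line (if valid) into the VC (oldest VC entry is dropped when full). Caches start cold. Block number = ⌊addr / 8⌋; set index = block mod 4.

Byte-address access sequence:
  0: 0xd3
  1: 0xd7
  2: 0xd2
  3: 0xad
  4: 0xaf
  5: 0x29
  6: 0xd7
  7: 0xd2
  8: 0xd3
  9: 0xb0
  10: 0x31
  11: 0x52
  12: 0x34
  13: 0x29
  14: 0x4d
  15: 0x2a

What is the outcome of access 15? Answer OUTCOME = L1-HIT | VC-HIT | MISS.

OUTCOME = VC-HIT

0: 0xd3 (blk 26, set 2) → MISS  vc=[]
1: 0xd7 (blk 26, set 2) → L1-HIT  vc=[]
2: 0xd2 (blk 26, set 2) → L1-HIT  vc=[]
3: 0xad (blk 21, set 1) → MISS  vc=[]
4: 0xaf (blk 21, set 1) → L1-HIT  vc=[]
5: 0x29 (blk 5, set 1) → MISS  vc=[21]
6: 0xd7 (blk 26, set 2) → L1-HIT  vc=[21]
7: 0xd2 (blk 26, set 2) → L1-HIT  vc=[21]
8: 0xd3 (blk 26, set 2) → L1-HIT  vc=[21]
9: 0xb0 (blk 22, set 2) → MISS  vc=[21, 26]
10: 0x31 (blk 6, set 2) → MISS  vc=[21, 26, 22]
11: 0x52 (blk 10, set 2) → MISS  vc=[21, 26, 22, 6]
12: 0x34 (blk 6, set 2) → VC-HIT  vc=[21, 26, 22, 10]
13: 0x29 (blk 5, set 1) → L1-HIT  vc=[21, 26, 22, 10]
14: 0x4d (blk 9, set 1) → MISS  vc=[21, 26, 22, 10, 5]
15: 0x2a (blk 5, set 1) → VC-HIT  vc=[21, 26, 22, 10, 9]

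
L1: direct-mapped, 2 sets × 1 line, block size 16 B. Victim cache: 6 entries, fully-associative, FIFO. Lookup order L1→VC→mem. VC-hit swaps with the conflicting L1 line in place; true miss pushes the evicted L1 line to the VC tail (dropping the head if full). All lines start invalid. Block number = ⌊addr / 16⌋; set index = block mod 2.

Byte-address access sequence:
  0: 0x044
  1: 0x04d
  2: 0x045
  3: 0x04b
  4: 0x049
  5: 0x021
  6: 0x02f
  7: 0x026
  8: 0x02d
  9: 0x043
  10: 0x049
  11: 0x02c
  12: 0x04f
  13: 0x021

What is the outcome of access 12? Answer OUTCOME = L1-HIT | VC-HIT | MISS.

#0 0x44→b4/s0 MISS; vc=[]
#1 0x4d→b4/s0 L1-HIT; vc=[]
#2 0x45→b4/s0 L1-HIT; vc=[]
#3 0x4b→b4/s0 L1-HIT; vc=[]
#4 0x49→b4/s0 L1-HIT; vc=[]
#5 0x21→b2/s0 MISS; vc=[4]
#6 0x2f→b2/s0 L1-HIT; vc=[4]
#7 0x26→b2/s0 L1-HIT; vc=[4]
#8 0x2d→b2/s0 L1-HIT; vc=[4]
#9 0x43→b4/s0 VC-HIT; vc=[2]
#10 0x49→b4/s0 L1-HIT; vc=[2]
#11 0x2c→b2/s0 VC-HIT; vc=[4]
#12 0x4f→b4/s0 VC-HIT; vc=[2]
#13 0x21→b2/s0 VC-HIT; vc=[4]

OUTCOME = VC-HIT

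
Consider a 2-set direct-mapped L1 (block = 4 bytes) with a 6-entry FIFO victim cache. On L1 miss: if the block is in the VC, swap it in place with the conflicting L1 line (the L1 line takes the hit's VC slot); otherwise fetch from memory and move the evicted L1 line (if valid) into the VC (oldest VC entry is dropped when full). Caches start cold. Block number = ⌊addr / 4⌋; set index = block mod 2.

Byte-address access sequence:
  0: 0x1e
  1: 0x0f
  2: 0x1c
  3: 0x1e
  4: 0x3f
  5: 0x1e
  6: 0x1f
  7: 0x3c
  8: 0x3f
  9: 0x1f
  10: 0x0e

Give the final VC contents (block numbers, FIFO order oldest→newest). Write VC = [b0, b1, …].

VC = [7, 15]

0: 0x1e (blk 7, set 1) → MISS  vc=[]
1: 0xf (blk 3, set 1) → MISS  vc=[7]
2: 0x1c (blk 7, set 1) → VC-HIT  vc=[3]
3: 0x1e (blk 7, set 1) → L1-HIT  vc=[3]
4: 0x3f (blk 15, set 1) → MISS  vc=[3, 7]
5: 0x1e (blk 7, set 1) → VC-HIT  vc=[3, 15]
6: 0x1f (blk 7, set 1) → L1-HIT  vc=[3, 15]
7: 0x3c (blk 15, set 1) → VC-HIT  vc=[3, 7]
8: 0x3f (blk 15, set 1) → L1-HIT  vc=[3, 7]
9: 0x1f (blk 7, set 1) → VC-HIT  vc=[3, 15]
10: 0xe (blk 3, set 1) → VC-HIT  vc=[7, 15]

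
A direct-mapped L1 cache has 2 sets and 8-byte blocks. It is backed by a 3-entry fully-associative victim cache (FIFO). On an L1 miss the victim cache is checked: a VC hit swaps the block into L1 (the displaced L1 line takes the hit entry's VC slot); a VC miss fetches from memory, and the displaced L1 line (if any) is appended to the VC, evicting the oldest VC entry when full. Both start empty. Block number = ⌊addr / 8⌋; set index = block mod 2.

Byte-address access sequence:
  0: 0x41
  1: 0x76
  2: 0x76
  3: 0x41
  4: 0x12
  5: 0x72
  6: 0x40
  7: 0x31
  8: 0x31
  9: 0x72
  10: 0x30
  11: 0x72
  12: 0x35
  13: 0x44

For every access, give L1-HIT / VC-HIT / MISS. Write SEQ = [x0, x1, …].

SEQ = [MISS, MISS, L1-HIT, VC-HIT, MISS, VC-HIT, VC-HIT, MISS, L1-HIT, VC-HIT, VC-HIT, VC-HIT, VC-HIT, VC-HIT]

0: 0x41 (blk 8, set 0) → MISS  vc=[]
1: 0x76 (blk 14, set 0) → MISS  vc=[8]
2: 0x76 (blk 14, set 0) → L1-HIT  vc=[8]
3: 0x41 (blk 8, set 0) → VC-HIT  vc=[14]
4: 0x12 (blk 2, set 0) → MISS  vc=[14, 8]
5: 0x72 (blk 14, set 0) → VC-HIT  vc=[2, 8]
6: 0x40 (blk 8, set 0) → VC-HIT  vc=[2, 14]
7: 0x31 (blk 6, set 0) → MISS  vc=[2, 14, 8]
8: 0x31 (blk 6, set 0) → L1-HIT  vc=[2, 14, 8]
9: 0x72 (blk 14, set 0) → VC-HIT  vc=[2, 6, 8]
10: 0x30 (blk 6, set 0) → VC-HIT  vc=[2, 14, 8]
11: 0x72 (blk 14, set 0) → VC-HIT  vc=[2, 6, 8]
12: 0x35 (blk 6, set 0) → VC-HIT  vc=[2, 14, 8]
13: 0x44 (blk 8, set 0) → VC-HIT  vc=[2, 14, 6]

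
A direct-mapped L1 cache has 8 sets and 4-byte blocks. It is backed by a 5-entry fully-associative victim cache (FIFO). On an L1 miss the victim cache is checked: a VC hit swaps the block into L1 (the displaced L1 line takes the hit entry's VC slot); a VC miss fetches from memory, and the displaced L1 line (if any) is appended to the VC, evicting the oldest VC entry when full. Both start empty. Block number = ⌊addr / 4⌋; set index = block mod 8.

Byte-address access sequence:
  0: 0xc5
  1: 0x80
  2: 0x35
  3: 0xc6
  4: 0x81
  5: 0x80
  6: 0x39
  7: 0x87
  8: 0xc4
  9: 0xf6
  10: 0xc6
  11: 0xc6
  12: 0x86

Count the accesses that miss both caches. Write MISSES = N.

MISSES = 6

  [0] addr=0xc5 blk=49 s=1: MISS | VC []
  [1] addr=0x80 blk=32 s=0: MISS | VC []
  [2] addr=0x35 blk=13 s=5: MISS | VC []
  [3] addr=0xc6 blk=49 s=1: L1-HIT | VC []
  [4] addr=0x81 blk=32 s=0: L1-HIT | VC []
  [5] addr=0x80 blk=32 s=0: L1-HIT | VC []
  [6] addr=0x39 blk=14 s=6: MISS | VC []
  [7] addr=0x87 blk=33 s=1: MISS | VC [49]
  [8] addr=0xc4 blk=49 s=1: VC-HIT | VC [33]
  [9] addr=0xf6 blk=61 s=5: MISS | VC [33, 13]
  [10] addr=0xc6 blk=49 s=1: L1-HIT | VC [33, 13]
  [11] addr=0xc6 blk=49 s=1: L1-HIT | VC [33, 13]
  [12] addr=0x86 blk=33 s=1: VC-HIT | VC [49, 13]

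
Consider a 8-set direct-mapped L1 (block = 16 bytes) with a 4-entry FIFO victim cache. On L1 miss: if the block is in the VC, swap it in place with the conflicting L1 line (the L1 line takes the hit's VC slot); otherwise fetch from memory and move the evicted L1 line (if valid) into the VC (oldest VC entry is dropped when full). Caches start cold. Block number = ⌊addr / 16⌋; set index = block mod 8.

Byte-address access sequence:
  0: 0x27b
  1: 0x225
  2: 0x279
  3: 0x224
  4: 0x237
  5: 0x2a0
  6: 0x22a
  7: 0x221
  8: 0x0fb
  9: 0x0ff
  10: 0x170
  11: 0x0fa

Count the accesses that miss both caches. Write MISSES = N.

#0 0x27b→b39/s7 MISS; vc=[]
#1 0x225→b34/s2 MISS; vc=[]
#2 0x279→b39/s7 L1-HIT; vc=[]
#3 0x224→b34/s2 L1-HIT; vc=[]
#4 0x237→b35/s3 MISS; vc=[]
#5 0x2a0→b42/s2 MISS; vc=[34]
#6 0x22a→b34/s2 VC-HIT; vc=[42]
#7 0x221→b34/s2 L1-HIT; vc=[42]
#8 0xfb→b15/s7 MISS; vc=[42,39]
#9 0xff→b15/s7 L1-HIT; vc=[42,39]
#10 0x170→b23/s7 MISS; vc=[42,39,15]
#11 0xfa→b15/s7 VC-HIT; vc=[42,39,23]

MISSES = 6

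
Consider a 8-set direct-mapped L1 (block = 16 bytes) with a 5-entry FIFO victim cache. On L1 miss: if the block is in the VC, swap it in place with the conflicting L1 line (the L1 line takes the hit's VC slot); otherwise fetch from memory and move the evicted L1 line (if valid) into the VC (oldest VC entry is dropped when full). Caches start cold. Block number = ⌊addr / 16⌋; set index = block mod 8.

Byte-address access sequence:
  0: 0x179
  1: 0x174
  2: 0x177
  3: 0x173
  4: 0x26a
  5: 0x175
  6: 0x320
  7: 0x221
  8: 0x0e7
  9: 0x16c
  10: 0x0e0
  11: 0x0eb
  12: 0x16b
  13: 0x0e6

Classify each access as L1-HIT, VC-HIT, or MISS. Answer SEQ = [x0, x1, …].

  [0] addr=0x179 blk=23 s=7: MISS | VC []
  [1] addr=0x174 blk=23 s=7: L1-HIT | VC []
  [2] addr=0x177 blk=23 s=7: L1-HIT | VC []
  [3] addr=0x173 blk=23 s=7: L1-HIT | VC []
  [4] addr=0x26a blk=38 s=6: MISS | VC []
  [5] addr=0x175 blk=23 s=7: L1-HIT | VC []
  [6] addr=0x320 blk=50 s=2: MISS | VC []
  [7] addr=0x221 blk=34 s=2: MISS | VC [50]
  [8] addr=0xe7 blk=14 s=6: MISS | VC [50, 38]
  [9] addr=0x16c blk=22 s=6: MISS | VC [50, 38, 14]
  [10] addr=0xe0 blk=14 s=6: VC-HIT | VC [50, 38, 22]
  [11] addr=0xeb blk=14 s=6: L1-HIT | VC [50, 38, 22]
  [12] addr=0x16b blk=22 s=6: VC-HIT | VC [50, 38, 14]
  [13] addr=0xe6 blk=14 s=6: VC-HIT | VC [50, 38, 22]

SEQ = [MISS, L1-HIT, L1-HIT, L1-HIT, MISS, L1-HIT, MISS, MISS, MISS, MISS, VC-HIT, L1-HIT, VC-HIT, VC-HIT]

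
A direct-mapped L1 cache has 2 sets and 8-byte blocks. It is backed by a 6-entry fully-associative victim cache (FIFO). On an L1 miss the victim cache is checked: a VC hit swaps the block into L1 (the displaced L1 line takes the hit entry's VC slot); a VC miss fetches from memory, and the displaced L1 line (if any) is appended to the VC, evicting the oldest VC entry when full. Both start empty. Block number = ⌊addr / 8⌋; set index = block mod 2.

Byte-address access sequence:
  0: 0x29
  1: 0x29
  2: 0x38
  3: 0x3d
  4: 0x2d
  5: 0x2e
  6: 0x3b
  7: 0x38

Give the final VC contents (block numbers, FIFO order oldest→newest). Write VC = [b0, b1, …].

VC = [5]

  [0] addr=0x29 blk=5 s=1: MISS | VC []
  [1] addr=0x29 blk=5 s=1: L1-HIT | VC []
  [2] addr=0x38 blk=7 s=1: MISS | VC [5]
  [3] addr=0x3d blk=7 s=1: L1-HIT | VC [5]
  [4] addr=0x2d blk=5 s=1: VC-HIT | VC [7]
  [5] addr=0x2e blk=5 s=1: L1-HIT | VC [7]
  [6] addr=0x3b blk=7 s=1: VC-HIT | VC [5]
  [7] addr=0x38 blk=7 s=1: L1-HIT | VC [5]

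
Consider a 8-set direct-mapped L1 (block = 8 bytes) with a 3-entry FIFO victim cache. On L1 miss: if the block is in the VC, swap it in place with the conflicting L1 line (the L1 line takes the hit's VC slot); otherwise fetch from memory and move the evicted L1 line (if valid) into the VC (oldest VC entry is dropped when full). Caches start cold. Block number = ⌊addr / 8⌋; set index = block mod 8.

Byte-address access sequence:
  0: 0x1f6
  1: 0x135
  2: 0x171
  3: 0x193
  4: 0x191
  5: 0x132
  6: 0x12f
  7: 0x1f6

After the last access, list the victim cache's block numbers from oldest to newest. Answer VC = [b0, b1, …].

  [0] addr=0x1f6 blk=62 s=6: MISS | VC []
  [1] addr=0x135 blk=38 s=6: MISS | VC [62]
  [2] addr=0x171 blk=46 s=6: MISS | VC [62, 38]
  [3] addr=0x193 blk=50 s=2: MISS | VC [62, 38]
  [4] addr=0x191 blk=50 s=2: L1-HIT | VC [62, 38]
  [5] addr=0x132 blk=38 s=6: VC-HIT | VC [62, 46]
  [6] addr=0x12f blk=37 s=5: MISS | VC [62, 46]
  [7] addr=0x1f6 blk=62 s=6: VC-HIT | VC [38, 46]

VC = [38, 46]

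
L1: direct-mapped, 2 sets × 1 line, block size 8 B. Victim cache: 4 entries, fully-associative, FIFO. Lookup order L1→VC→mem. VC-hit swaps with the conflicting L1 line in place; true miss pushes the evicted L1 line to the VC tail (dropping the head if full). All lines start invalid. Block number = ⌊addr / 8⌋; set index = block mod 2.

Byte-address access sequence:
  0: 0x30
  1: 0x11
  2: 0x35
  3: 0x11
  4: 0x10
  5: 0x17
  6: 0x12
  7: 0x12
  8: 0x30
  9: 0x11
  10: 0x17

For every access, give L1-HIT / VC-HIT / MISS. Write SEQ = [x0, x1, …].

SEQ = [MISS, MISS, VC-HIT, VC-HIT, L1-HIT, L1-HIT, L1-HIT, L1-HIT, VC-HIT, VC-HIT, L1-HIT]

  [0] addr=0x30 blk=6 s=0: MISS | VC []
  [1] addr=0x11 blk=2 s=0: MISS | VC [6]
  [2] addr=0x35 blk=6 s=0: VC-HIT | VC [2]
  [3] addr=0x11 blk=2 s=0: VC-HIT | VC [6]
  [4] addr=0x10 blk=2 s=0: L1-HIT | VC [6]
  [5] addr=0x17 blk=2 s=0: L1-HIT | VC [6]
  [6] addr=0x12 blk=2 s=0: L1-HIT | VC [6]
  [7] addr=0x12 blk=2 s=0: L1-HIT | VC [6]
  [8] addr=0x30 blk=6 s=0: VC-HIT | VC [2]
  [9] addr=0x11 blk=2 s=0: VC-HIT | VC [6]
  [10] addr=0x17 blk=2 s=0: L1-HIT | VC [6]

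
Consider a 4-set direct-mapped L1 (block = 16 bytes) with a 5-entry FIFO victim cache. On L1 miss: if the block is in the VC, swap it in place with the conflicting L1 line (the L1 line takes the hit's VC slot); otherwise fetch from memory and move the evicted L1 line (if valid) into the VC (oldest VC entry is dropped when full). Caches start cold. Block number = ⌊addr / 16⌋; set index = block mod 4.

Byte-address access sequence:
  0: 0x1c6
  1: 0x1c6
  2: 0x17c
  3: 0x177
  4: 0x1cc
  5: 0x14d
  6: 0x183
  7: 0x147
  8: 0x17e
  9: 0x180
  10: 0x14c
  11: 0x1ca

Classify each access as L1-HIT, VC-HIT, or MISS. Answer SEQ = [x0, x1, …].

0: 0x1c6 (blk 28, set 0) → MISS  vc=[]
1: 0x1c6 (blk 28, set 0) → L1-HIT  vc=[]
2: 0x17c (blk 23, set 3) → MISS  vc=[]
3: 0x177 (blk 23, set 3) → L1-HIT  vc=[]
4: 0x1cc (blk 28, set 0) → L1-HIT  vc=[]
5: 0x14d (blk 20, set 0) → MISS  vc=[28]
6: 0x183 (blk 24, set 0) → MISS  vc=[28, 20]
7: 0x147 (blk 20, set 0) → VC-HIT  vc=[28, 24]
8: 0x17e (blk 23, set 3) → L1-HIT  vc=[28, 24]
9: 0x180 (blk 24, set 0) → VC-HIT  vc=[28, 20]
10: 0x14c (blk 20, set 0) → VC-HIT  vc=[28, 24]
11: 0x1ca (blk 28, set 0) → VC-HIT  vc=[20, 24]

SEQ = [MISS, L1-HIT, MISS, L1-HIT, L1-HIT, MISS, MISS, VC-HIT, L1-HIT, VC-HIT, VC-HIT, VC-HIT]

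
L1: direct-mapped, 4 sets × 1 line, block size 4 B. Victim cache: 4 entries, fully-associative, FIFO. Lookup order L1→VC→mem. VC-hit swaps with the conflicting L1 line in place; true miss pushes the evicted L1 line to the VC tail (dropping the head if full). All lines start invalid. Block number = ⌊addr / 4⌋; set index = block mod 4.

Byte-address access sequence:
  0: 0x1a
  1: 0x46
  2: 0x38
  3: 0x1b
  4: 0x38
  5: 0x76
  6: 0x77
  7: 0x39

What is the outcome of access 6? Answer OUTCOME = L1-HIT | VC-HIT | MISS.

  [0] addr=0x1a blk=6 s=2: MISS | VC []
  [1] addr=0x46 blk=17 s=1: MISS | VC []
  [2] addr=0x38 blk=14 s=2: MISS | VC [6]
  [3] addr=0x1b blk=6 s=2: VC-HIT | VC [14]
  [4] addr=0x38 blk=14 s=2: VC-HIT | VC [6]
  [5] addr=0x76 blk=29 s=1: MISS | VC [6, 17]
  [6] addr=0x77 blk=29 s=1: L1-HIT | VC [6, 17]
  [7] addr=0x39 blk=14 s=2: L1-HIT | VC [6, 17]

OUTCOME = L1-HIT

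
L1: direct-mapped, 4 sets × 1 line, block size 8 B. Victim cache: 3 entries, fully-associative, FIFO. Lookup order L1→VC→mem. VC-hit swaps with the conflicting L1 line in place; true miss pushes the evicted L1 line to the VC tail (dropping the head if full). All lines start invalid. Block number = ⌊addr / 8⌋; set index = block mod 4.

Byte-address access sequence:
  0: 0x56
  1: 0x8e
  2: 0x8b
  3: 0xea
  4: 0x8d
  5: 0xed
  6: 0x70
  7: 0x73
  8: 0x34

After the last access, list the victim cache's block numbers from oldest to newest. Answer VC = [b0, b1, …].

VC = [17, 10, 14]

#0 0x56→b10/s2 MISS; vc=[]
#1 0x8e→b17/s1 MISS; vc=[]
#2 0x8b→b17/s1 L1-HIT; vc=[]
#3 0xea→b29/s1 MISS; vc=[17]
#4 0x8d→b17/s1 VC-HIT; vc=[29]
#5 0xed→b29/s1 VC-HIT; vc=[17]
#6 0x70→b14/s2 MISS; vc=[17,10]
#7 0x73→b14/s2 L1-HIT; vc=[17,10]
#8 0x34→b6/s2 MISS; vc=[17,10,14]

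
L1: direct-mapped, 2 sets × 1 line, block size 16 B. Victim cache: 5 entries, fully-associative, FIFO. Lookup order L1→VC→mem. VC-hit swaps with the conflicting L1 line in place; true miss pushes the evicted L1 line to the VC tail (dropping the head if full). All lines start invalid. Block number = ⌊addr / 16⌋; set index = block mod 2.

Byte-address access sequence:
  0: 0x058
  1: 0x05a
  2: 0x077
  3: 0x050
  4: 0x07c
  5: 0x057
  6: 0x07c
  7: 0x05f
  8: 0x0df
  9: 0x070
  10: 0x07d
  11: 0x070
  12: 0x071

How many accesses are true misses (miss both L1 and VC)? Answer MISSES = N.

#0 0x58→b5/s1 MISS; vc=[]
#1 0x5a→b5/s1 L1-HIT; vc=[]
#2 0x77→b7/s1 MISS; vc=[5]
#3 0x50→b5/s1 VC-HIT; vc=[7]
#4 0x7c→b7/s1 VC-HIT; vc=[5]
#5 0x57→b5/s1 VC-HIT; vc=[7]
#6 0x7c→b7/s1 VC-HIT; vc=[5]
#7 0x5f→b5/s1 VC-HIT; vc=[7]
#8 0xdf→b13/s1 MISS; vc=[7,5]
#9 0x70→b7/s1 VC-HIT; vc=[13,5]
#10 0x7d→b7/s1 L1-HIT; vc=[13,5]
#11 0x70→b7/s1 L1-HIT; vc=[13,5]
#12 0x71→b7/s1 L1-HIT; vc=[13,5]

MISSES = 3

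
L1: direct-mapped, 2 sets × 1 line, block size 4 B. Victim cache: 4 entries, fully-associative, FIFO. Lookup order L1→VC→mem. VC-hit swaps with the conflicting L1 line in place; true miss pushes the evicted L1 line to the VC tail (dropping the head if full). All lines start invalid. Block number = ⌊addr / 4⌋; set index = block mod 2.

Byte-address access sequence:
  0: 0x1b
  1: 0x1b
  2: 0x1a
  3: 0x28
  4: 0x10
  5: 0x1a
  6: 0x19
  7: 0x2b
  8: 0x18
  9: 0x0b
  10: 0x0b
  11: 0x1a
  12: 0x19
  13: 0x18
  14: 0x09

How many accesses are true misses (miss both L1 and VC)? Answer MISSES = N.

0: 0x1b (blk 6, set 0) → MISS  vc=[]
1: 0x1b (blk 6, set 0) → L1-HIT  vc=[]
2: 0x1a (blk 6, set 0) → L1-HIT  vc=[]
3: 0x28 (blk 10, set 0) → MISS  vc=[6]
4: 0x10 (blk 4, set 0) → MISS  vc=[6, 10]
5: 0x1a (blk 6, set 0) → VC-HIT  vc=[4, 10]
6: 0x19 (blk 6, set 0) → L1-HIT  vc=[4, 10]
7: 0x2b (blk 10, set 0) → VC-HIT  vc=[4, 6]
8: 0x18 (blk 6, set 0) → VC-HIT  vc=[4, 10]
9: 0xb (blk 2, set 0) → MISS  vc=[4, 10, 6]
10: 0xb (blk 2, set 0) → L1-HIT  vc=[4, 10, 6]
11: 0x1a (blk 6, set 0) → VC-HIT  vc=[4, 10, 2]
12: 0x19 (blk 6, set 0) → L1-HIT  vc=[4, 10, 2]
13: 0x18 (blk 6, set 0) → L1-HIT  vc=[4, 10, 2]
14: 0x9 (blk 2, set 0) → VC-HIT  vc=[4, 10, 6]

MISSES = 4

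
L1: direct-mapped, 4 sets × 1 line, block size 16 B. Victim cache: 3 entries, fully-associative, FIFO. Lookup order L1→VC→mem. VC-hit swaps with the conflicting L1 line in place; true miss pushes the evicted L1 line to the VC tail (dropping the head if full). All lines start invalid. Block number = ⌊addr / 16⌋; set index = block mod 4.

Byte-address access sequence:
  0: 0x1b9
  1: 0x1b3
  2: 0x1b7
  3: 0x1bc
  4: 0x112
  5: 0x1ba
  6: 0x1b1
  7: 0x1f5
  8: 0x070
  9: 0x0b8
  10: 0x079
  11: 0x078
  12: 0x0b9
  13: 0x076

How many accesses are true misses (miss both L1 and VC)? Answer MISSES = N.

MISSES = 5

  [0] addr=0x1b9 blk=27 s=3: MISS | VC []
  [1] addr=0x1b3 blk=27 s=3: L1-HIT | VC []
  [2] addr=0x1b7 blk=27 s=3: L1-HIT | VC []
  [3] addr=0x1bc blk=27 s=3: L1-HIT | VC []
  [4] addr=0x112 blk=17 s=1: MISS | VC []
  [5] addr=0x1ba blk=27 s=3: L1-HIT | VC []
  [6] addr=0x1b1 blk=27 s=3: L1-HIT | VC []
  [7] addr=0x1f5 blk=31 s=3: MISS | VC [27]
  [8] addr=0x70 blk=7 s=3: MISS | VC [27, 31]
  [9] addr=0xb8 blk=11 s=3: MISS | VC [27, 31, 7]
  [10] addr=0x79 blk=7 s=3: VC-HIT | VC [27, 31, 11]
  [11] addr=0x78 blk=7 s=3: L1-HIT | VC [27, 31, 11]
  [12] addr=0xb9 blk=11 s=3: VC-HIT | VC [27, 31, 7]
  [13] addr=0x76 blk=7 s=3: VC-HIT | VC [27, 31, 11]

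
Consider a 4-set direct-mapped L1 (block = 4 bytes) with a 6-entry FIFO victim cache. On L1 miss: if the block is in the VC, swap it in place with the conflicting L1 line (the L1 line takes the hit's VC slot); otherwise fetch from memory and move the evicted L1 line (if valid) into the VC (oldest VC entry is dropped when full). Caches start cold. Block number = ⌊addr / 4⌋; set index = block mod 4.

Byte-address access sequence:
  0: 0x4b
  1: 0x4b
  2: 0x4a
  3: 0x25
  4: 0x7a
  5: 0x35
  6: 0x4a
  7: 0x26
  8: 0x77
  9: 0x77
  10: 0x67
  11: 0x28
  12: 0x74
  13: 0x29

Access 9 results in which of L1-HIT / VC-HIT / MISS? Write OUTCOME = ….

OUTCOME = L1-HIT

0: 0x4b (blk 18, set 2) → MISS  vc=[]
1: 0x4b (blk 18, set 2) → L1-HIT  vc=[]
2: 0x4a (blk 18, set 2) → L1-HIT  vc=[]
3: 0x25 (blk 9, set 1) → MISS  vc=[]
4: 0x7a (blk 30, set 2) → MISS  vc=[18]
5: 0x35 (blk 13, set 1) → MISS  vc=[18, 9]
6: 0x4a (blk 18, set 2) → VC-HIT  vc=[30, 9]
7: 0x26 (blk 9, set 1) → VC-HIT  vc=[30, 13]
8: 0x77 (blk 29, set 1) → MISS  vc=[30, 13, 9]
9: 0x77 (blk 29, set 1) → L1-HIT  vc=[30, 13, 9]
10: 0x67 (blk 25, set 1) → MISS  vc=[30, 13, 9, 29]
11: 0x28 (blk 10, set 2) → MISS  vc=[30, 13, 9, 29, 18]
12: 0x74 (blk 29, set 1) → VC-HIT  vc=[30, 13, 9, 25, 18]
13: 0x29 (blk 10, set 2) → L1-HIT  vc=[30, 13, 9, 25, 18]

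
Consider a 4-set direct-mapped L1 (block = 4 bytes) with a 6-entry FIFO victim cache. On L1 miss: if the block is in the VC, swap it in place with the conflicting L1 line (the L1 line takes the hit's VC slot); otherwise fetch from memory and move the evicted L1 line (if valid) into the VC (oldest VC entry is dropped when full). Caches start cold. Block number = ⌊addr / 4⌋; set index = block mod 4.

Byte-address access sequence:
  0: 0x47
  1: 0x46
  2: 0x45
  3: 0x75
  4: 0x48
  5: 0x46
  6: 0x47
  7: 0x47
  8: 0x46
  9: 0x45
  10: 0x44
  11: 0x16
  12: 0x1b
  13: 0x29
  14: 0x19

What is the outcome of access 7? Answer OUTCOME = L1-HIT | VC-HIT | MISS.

OUTCOME = L1-HIT

#0 0x47→b17/s1 MISS; vc=[]
#1 0x46→b17/s1 L1-HIT; vc=[]
#2 0x45→b17/s1 L1-HIT; vc=[]
#3 0x75→b29/s1 MISS; vc=[17]
#4 0x48→b18/s2 MISS; vc=[17]
#5 0x46→b17/s1 VC-HIT; vc=[29]
#6 0x47→b17/s1 L1-HIT; vc=[29]
#7 0x47→b17/s1 L1-HIT; vc=[29]
#8 0x46→b17/s1 L1-HIT; vc=[29]
#9 0x45→b17/s1 L1-HIT; vc=[29]
#10 0x44→b17/s1 L1-HIT; vc=[29]
#11 0x16→b5/s1 MISS; vc=[29,17]
#12 0x1b→b6/s2 MISS; vc=[29,17,18]
#13 0x29→b10/s2 MISS; vc=[29,17,18,6]
#14 0x19→b6/s2 VC-HIT; vc=[29,17,18,10]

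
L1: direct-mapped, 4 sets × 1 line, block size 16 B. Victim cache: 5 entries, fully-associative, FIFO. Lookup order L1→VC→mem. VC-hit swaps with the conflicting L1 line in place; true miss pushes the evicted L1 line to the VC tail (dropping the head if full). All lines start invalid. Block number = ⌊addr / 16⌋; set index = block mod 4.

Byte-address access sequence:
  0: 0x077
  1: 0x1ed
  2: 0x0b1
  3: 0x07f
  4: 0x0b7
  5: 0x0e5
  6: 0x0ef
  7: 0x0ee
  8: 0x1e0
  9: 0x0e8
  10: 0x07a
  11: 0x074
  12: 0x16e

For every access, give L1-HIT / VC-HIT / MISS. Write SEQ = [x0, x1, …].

0: 0x77 (blk 7, set 3) → MISS  vc=[]
1: 0x1ed (blk 30, set 2) → MISS  vc=[]
2: 0xb1 (blk 11, set 3) → MISS  vc=[7]
3: 0x7f (blk 7, set 3) → VC-HIT  vc=[11]
4: 0xb7 (blk 11, set 3) → VC-HIT  vc=[7]
5: 0xe5 (blk 14, set 2) → MISS  vc=[7, 30]
6: 0xef (blk 14, set 2) → L1-HIT  vc=[7, 30]
7: 0xee (blk 14, set 2) → L1-HIT  vc=[7, 30]
8: 0x1e0 (blk 30, set 2) → VC-HIT  vc=[7, 14]
9: 0xe8 (blk 14, set 2) → VC-HIT  vc=[7, 30]
10: 0x7a (blk 7, set 3) → VC-HIT  vc=[11, 30]
11: 0x74 (blk 7, set 3) → L1-HIT  vc=[11, 30]
12: 0x16e (blk 22, set 2) → MISS  vc=[11, 30, 14]

SEQ = [MISS, MISS, MISS, VC-HIT, VC-HIT, MISS, L1-HIT, L1-HIT, VC-HIT, VC-HIT, VC-HIT, L1-HIT, MISS]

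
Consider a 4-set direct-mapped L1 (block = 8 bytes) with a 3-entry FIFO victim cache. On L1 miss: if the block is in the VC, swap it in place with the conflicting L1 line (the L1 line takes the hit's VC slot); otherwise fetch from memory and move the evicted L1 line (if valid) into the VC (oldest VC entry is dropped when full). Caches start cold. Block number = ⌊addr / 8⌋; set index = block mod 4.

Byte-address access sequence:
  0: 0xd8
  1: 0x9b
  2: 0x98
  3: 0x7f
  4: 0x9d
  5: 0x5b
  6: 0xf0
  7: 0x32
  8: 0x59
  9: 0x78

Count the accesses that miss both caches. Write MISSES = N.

MISSES = 6

0: 0xd8 (blk 27, set 3) → MISS  vc=[]
1: 0x9b (blk 19, set 3) → MISS  vc=[27]
2: 0x98 (blk 19, set 3) → L1-HIT  vc=[27]
3: 0x7f (blk 15, set 3) → MISS  vc=[27, 19]
4: 0x9d (blk 19, set 3) → VC-HIT  vc=[27, 15]
5: 0x5b (blk 11, set 3) → MISS  vc=[27, 15, 19]
6: 0xf0 (blk 30, set 2) → MISS  vc=[27, 15, 19]
7: 0x32 (blk 6, set 2) → MISS  vc=[15, 19, 30]
8: 0x59 (blk 11, set 3) → L1-HIT  vc=[15, 19, 30]
9: 0x78 (blk 15, set 3) → VC-HIT  vc=[11, 19, 30]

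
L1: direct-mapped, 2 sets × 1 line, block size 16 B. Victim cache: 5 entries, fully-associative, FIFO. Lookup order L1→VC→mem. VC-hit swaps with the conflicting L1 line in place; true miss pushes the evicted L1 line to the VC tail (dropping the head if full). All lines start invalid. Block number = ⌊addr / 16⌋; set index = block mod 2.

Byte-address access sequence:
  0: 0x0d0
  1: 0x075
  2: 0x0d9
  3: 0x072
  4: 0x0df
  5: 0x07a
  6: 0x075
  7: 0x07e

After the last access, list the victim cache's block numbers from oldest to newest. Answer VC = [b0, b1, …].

  [0] addr=0xd0 blk=13 s=1: MISS | VC []
  [1] addr=0x75 blk=7 s=1: MISS | VC [13]
  [2] addr=0xd9 blk=13 s=1: VC-HIT | VC [7]
  [3] addr=0x72 blk=7 s=1: VC-HIT | VC [13]
  [4] addr=0xdf blk=13 s=1: VC-HIT | VC [7]
  [5] addr=0x7a blk=7 s=1: VC-HIT | VC [13]
  [6] addr=0x75 blk=7 s=1: L1-HIT | VC [13]
  [7] addr=0x7e blk=7 s=1: L1-HIT | VC [13]

VC = [13]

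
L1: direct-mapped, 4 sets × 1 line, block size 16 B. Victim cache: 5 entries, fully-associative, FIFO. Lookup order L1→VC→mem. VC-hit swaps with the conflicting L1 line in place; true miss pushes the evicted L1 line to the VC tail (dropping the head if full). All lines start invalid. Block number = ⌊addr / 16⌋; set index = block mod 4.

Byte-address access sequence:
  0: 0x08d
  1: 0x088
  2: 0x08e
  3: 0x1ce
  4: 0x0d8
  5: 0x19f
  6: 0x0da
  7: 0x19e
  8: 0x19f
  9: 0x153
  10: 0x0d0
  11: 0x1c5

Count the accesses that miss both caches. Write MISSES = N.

#0 0x8d→b8/s0 MISS; vc=[]
#1 0x88→b8/s0 L1-HIT; vc=[]
#2 0x8e→b8/s0 L1-HIT; vc=[]
#3 0x1ce→b28/s0 MISS; vc=[8]
#4 0xd8→b13/s1 MISS; vc=[8]
#5 0x19f→b25/s1 MISS; vc=[8,13]
#6 0xda→b13/s1 VC-HIT; vc=[8,25]
#7 0x19e→b25/s1 VC-HIT; vc=[8,13]
#8 0x19f→b25/s1 L1-HIT; vc=[8,13]
#9 0x153→b21/s1 MISS; vc=[8,13,25]
#10 0xd0→b13/s1 VC-HIT; vc=[8,21,25]
#11 0x1c5→b28/s0 L1-HIT; vc=[8,21,25]

MISSES = 5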